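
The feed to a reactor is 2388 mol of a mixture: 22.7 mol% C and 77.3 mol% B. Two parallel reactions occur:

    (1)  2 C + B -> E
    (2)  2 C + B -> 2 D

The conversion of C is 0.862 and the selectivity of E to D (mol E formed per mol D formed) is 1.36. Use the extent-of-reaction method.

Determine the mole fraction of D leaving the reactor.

Conversion of C: C consumed = 0.862 × 542.1 = 467.3 mol = 2ξ₁ + 2ξ₂.
Selectivity: 1ξ₁ / (2ξ₂) = 1.36 → ξ₁ = 2.72 ξ₂.
Substitute: (2·2.72 + 2) ξ₂ = 467.3 → ξ₂ = 62.81 mol, ξ₁ = 170.8 mol.
Outlet amounts (n = n₀ + Σ ν·ξ):
  C: 542.1 − 2(170.8) − 2(62.81) = 74.81
  B: 1846 − 1(170.8) − 1(62.81) = 1612
  E: 0 + 1(170.8) = 170.8
  D: 0 + 2(62.81) = 125.6
Total out = 1984 mol; y_D = 125.6 / 1984 = 0.06333.

0.0633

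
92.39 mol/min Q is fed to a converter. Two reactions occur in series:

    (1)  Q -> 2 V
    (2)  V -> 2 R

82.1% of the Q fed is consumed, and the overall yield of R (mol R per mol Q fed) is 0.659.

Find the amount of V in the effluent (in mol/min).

Conversion of Q: Q consumed = 1ξ₁ = 0.821 × 92.39 → ξ₁ = 75.85 mol/min.
Yield of R: 2ξ₂ / 92.39 = 0.659 → ξ₂ = 30.44 mol/min.
Outlet amounts (n = n₀ + Σ ν·ξ):
  Q: 92.39 − 1(75.85) = 16.54
  V: 0 + 2(75.85) − 1(30.44) = 121.3
  R: 0 + 2(30.44) = 60.89

121 mol/min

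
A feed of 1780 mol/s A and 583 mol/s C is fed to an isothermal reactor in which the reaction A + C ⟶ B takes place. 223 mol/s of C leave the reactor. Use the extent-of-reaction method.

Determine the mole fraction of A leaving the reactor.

0.709

For C: n = n₀ − 1ξ → 223 = 583 − 1ξ, giving ξ = 360 mol/s.
Outlet amounts (n = n₀ + ν ξ):
  A: 1780 − 1(360) = 1420
  C: 583 − 1(360) = 223
  B: 0 + 1(360) = 360
Total out = 2003 mol/s; y_A = 1420 / 2003 = 0.7089.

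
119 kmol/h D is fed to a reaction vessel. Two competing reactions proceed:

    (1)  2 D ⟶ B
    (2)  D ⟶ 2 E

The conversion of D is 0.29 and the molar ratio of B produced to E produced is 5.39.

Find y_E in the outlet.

0.0294

Conversion of D: D consumed = 0.29 × 119 = 34.51 kmol/h = 2ξ₁ + 1ξ₂.
Selectivity: 1ξ₁ / (2ξ₂) = 5.39 → ξ₁ = 10.78 ξ₂.
Substitute: (2·10.78 + 1) ξ₂ = 34.51 → ξ₂ = 1.53 kmol/h, ξ₁ = 16.49 kmol/h.
Outlet amounts (n = n₀ + Σ ν·ξ):
  D: 119 − 2(16.49) − 1(1.53) = 84.49
  B: 0 + 1(16.49) = 16.49
  E: 0 + 2(1.53) = 3.059
Total out = 104 kmol/h; y_E = 3.059 / 104 = 0.02941.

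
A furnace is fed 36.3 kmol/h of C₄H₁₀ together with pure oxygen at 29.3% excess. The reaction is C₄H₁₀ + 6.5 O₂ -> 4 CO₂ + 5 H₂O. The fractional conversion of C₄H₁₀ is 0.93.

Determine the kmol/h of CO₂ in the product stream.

Stoichiometric O₂ = 6.5 × 36.3 = 235.9 kmol/h; O₂ fed = 235.9 × 1.293 = 305.1 kmol/h.
Fuel reacted = 0.93 × 36.3 → ξ = 33.76 kmol/h.
Outlet (n = n₀ + ν ξ):
  C₄H₁₀: 36.3 − 1(33.76) = 2.541
  O₂: 305.1 − 6.5(33.76) = 85.65
  CO₂: 0 + 4(33.76) = 135
  H₂O: 0 + 5(33.76) = 168.8

135 kmol/h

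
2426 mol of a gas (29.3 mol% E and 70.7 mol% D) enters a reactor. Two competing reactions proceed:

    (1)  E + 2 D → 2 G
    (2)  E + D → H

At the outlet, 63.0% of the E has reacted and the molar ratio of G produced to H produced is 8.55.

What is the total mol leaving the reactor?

Conversion of E: E consumed = 0.63 × 710.8 = 447.8 mol = 1ξ₁ + 1ξ₂.
Selectivity: 2ξ₁ / (1ξ₂) = 8.55 → ξ₁ = 4.275 ξ₂.
Substitute: (1·4.275 + 1) ξ₂ = 447.8 → ξ₂ = 84.89 mol, ξ₁ = 362.9 mol.
Outlet amounts (n = n₀ + Σ ν·ξ):
  E: 710.8 − 1(362.9) − 1(84.89) = 263
  D: 1715 − 2(362.9) − 1(84.89) = 904.4
  G: 0 + 2(362.9) = 725.8
  H: 0 + 1(84.89) = 84.89
Total out = 263 + 904.4 + 725.8 + 84.89 = 1978 mol.

1980 mol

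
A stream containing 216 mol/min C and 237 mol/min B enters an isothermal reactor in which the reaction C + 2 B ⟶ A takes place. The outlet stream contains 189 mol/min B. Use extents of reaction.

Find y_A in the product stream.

For B: n = n₀ − 2ξ → 189 = 237 − 2ξ, giving ξ = 24 mol/min.
Outlet amounts (n = n₀ + ν ξ):
  C: 216 − 1(24) = 192
  B: 237 − 2(24) = 189
  A: 0 + 1(24) = 24
Total out = 405 mol/min; y_A = 24 / 405 = 0.05926.

0.0593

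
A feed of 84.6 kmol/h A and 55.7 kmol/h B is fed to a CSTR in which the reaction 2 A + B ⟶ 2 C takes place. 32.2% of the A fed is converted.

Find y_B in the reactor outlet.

0.332

A reacted = 0.322 × 84.6 = 27.24 kmol/h; ν_A = −2, so ξ = 27.24/2 = 13.62 kmol/h.
Outlet amounts (n = n₀ + ν ξ):
  A: 84.6 − 2(13.62) = 57.36
  B: 55.7 − 1(13.62) = 42.08
  C: 0 + 2(13.62) = 27.24
Total out = 126.7 kmol/h; y_B = 42.08 / 126.7 = 0.3322.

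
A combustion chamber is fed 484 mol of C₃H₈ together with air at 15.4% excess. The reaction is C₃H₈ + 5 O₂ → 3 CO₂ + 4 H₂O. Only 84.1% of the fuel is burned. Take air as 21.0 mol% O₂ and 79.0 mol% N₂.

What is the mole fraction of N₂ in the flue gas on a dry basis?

Stoichiometric O₂ = 5 × 484 = 2420 mol; O₂ fed = 2420 × 1.154 = 2793 mol.
N₂ fed = 2793 × 79/21 = 10510 mol.
Fuel reacted = 0.841 × 484 → ξ = 407 mol.
Outlet (n = n₀ + ν ξ):
  C₃H₈: 484 − 1(407) = 76.96
  O₂: 2793 − 5(407) = 757.5
  N₂: 10510 (inert)
  CO₂: 0 + 3(407) = 1221
  H₂O: 0 + 4(407) = 1628
Dry total = 12560 mol; y_N₂ (dry) = 10510 / 12560 = 0.8364.

0.836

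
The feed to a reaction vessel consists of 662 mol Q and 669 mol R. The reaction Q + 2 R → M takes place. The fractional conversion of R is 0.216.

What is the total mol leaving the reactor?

1190 mol

R reacted = 0.216 × 669 = 144.5 mol; ν_R = −2, so ξ = 144.5/2 = 72.25 mol.
Outlet amounts (n = n₀ + ν ξ):
  Q: 662 − 1(72.25) = 589.7
  R: 669 − 2(72.25) = 524.5
  M: 0 + 1(72.25) = 72.25
Total out = 589.7 + 524.5 + 72.25 = 1186 mol.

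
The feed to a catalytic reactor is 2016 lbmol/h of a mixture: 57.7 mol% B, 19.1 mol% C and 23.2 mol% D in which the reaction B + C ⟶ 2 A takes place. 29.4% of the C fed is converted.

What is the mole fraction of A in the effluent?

0.112

C reacted = 0.294 × 385.1 = 113.2 lbmol/h; ν_C = −1, so ξ = 113.2/1 = 113.2 lbmol/h.
Outlet amounts (n = n₀ + ν ξ):
  B: 1163 − 1(113.2) = 1050
  C: 385.1 − 1(113.2) = 271.8
  A: 0 + 2(113.2) = 226.4
  D: 467.7 (inert)
Total out = 2016 lbmol/h; y_A = 226.4 / 2016 = 0.1123.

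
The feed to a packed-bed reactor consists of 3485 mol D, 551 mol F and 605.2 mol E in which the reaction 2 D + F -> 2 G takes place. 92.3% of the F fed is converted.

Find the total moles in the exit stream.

F reacted = 0.923 × 551 = 508.6 mol; ν_F = −1, so ξ = 508.6/1 = 508.6 mol.
Outlet amounts (n = n₀ + ν ξ):
  D: 3485 − 2(508.6) = 2468
  F: 551 − 1(508.6) = 42.43
  G: 0 + 2(508.6) = 1017
  E: 605.2 (inert)
Total out = 2468 + 42.43 + 1017 + 605.2 = 4133 mol.

4130 mol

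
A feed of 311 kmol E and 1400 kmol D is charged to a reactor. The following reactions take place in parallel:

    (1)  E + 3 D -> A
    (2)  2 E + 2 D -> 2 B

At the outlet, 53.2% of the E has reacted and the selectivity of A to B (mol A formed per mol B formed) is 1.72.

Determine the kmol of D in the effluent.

1030 kmol

Conversion of E: E consumed = 0.532 × 311 = 165.5 kmol = 1ξ₁ + 2ξ₂.
Selectivity: 1ξ₁ / (2ξ₂) = 1.72 → ξ₁ = 3.44 ξ₂.
Substitute: (1·3.44 + 2) ξ₂ = 165.5 → ξ₂ = 30.41 kmol, ξ₁ = 104.6 kmol.
Outlet amounts (n = n₀ + Σ ν·ξ):
  E: 311 − 1(104.6) − 2(30.41) = 145.5
  D: 1400 − 3(104.6) − 2(30.41) = 1025
  A: 0 + 1(104.6) = 104.6
  B: 0 + 2(30.41) = 60.83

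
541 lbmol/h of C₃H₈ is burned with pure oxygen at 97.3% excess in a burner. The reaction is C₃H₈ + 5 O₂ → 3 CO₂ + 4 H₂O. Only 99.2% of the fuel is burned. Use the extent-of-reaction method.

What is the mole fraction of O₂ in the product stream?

0.414

Stoichiometric O₂ = 5 × 541 = 2705 lbmol/h; O₂ fed = 2705 × 1.973 = 5337 lbmol/h.
Fuel reacted = 0.992 × 541 → ξ = 536.7 lbmol/h.
Outlet (n = n₀ + ν ξ):
  C₃H₈: 541 − 1(536.7) = 4.328
  O₂: 5337 − 5(536.7) = 2654
  CO₂: 0 + 3(536.7) = 1610
  H₂O: 0 + 4(536.7) = 2147
Total out = 6415 lbmol/h; y_O₂ = 2654 / 6415 = 0.4137.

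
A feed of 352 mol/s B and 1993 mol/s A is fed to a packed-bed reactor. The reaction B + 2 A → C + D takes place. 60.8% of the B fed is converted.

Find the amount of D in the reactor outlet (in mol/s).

B reacted = 0.608 × 352 = 214 mol/s; ν_B = −1, so ξ = 214/1 = 214 mol/s.
Outlet amounts (n = n₀ + ν ξ):
  B: 352 − 1(214) = 138
  A: 1993 − 2(214) = 1565
  C: 0 + 1(214) = 214
  D: 0 + 1(214) = 214

214 mol/s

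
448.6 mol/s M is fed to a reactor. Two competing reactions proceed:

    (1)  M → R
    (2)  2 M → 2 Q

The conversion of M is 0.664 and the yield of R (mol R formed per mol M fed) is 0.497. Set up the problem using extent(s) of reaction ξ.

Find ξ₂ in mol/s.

ξ₂ = 37.5 mol/s

Yield of R: 1ξ₁ / 448.6 = 0.497 → ξ₁ = 223 mol/s.
Conversion of M: 1ξ₁ + 2ξ₂ = 0.664 × 448.6 = 297.9 → ξ₂ = 37.46 mol/s.
Outlet amounts (n = n₀ + Σ ν·ξ):
  M: 448.6 − 1(223) − 2(37.46) = 150.7
  R: 0 + 1(223) = 223
  Q: 0 + 2(37.46) = 74.92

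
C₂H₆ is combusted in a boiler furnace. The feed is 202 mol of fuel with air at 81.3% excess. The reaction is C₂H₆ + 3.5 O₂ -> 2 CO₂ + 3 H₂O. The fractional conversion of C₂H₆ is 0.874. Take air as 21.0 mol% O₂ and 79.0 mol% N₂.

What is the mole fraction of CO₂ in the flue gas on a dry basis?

0.0602

Stoichiometric O₂ = 3.5 × 202 = 707 mol; O₂ fed = 707 × 1.813 = 1282 mol.
N₂ fed = 1282 × 79/21 = 4822 mol.
Fuel reacted = 0.874 × 202 → ξ = 176.5 mol.
Outlet (n = n₀ + ν ξ):
  C₂H₆: 202 − 1(176.5) = 25.45
  O₂: 1282 − 3.5(176.5) = 663.9
  N₂: 4822 (inert)
  CO₂: 0 + 2(176.5) = 353.1
  H₂O: 0 + 3(176.5) = 529.6
Dry total = 5864 mol; y_CO₂ (dry) = 353.1 / 5864 = 0.06021.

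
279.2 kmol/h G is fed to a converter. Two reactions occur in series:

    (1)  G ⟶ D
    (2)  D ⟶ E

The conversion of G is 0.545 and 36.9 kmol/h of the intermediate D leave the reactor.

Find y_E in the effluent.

Conversion of G: G consumed = 1ξ₁ = 0.545 × 279.2 → ξ₁ = 152.2 kmol/h.
D balance: n_D = 0 + 1ξ₁ − 1ξ₂ = 36.9 → ξ₂ = (1·152.2 − 36.9)/1 = 115.3 kmol/h.
Outlet amounts (n = n₀ + Σ ν·ξ):
  G: 279.2 − 1(152.2) = 127
  D: 0 + 1(152.2) − 1(115.3) = 36.9
  E: 0 + 1(115.3) = 115.3
Total out = 279.2 kmol/h; y_E = 115.3 / 279.2 = 0.4128.

0.413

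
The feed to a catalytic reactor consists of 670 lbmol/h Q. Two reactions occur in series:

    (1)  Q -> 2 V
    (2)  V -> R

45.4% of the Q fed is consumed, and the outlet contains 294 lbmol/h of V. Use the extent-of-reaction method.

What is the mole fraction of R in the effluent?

Conversion of Q: Q consumed = 1ξ₁ = 0.454 × 670 → ξ₁ = 304.2 lbmol/h.
V balance: n_V = 0 + 2ξ₁ − 1ξ₂ = 294 → ξ₂ = (2·304.2 − 294)/1 = 314.4 lbmol/h.
Outlet amounts (n = n₀ + Σ ν·ξ):
  Q: 670 − 1(304.2) = 365.8
  V: 0 + 2(304.2) − 1(314.4) = 294
  R: 0 + 1(314.4) = 314.4
Total out = 974.2 lbmol/h; y_R = 314.4 / 974.2 = 0.3227.

0.323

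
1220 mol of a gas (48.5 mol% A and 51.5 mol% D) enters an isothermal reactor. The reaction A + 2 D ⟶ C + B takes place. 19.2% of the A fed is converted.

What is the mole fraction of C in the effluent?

0.103

A reacted = 0.192 × 591.7 = 113.6 mol; ν_A = −1, so ξ = 113.6/1 = 113.6 mol.
Outlet amounts (n = n₀ + ν ξ):
  A: 591.7 − 1(113.6) = 478.1
  D: 628.3 − 2(113.6) = 401.1
  C: 0 + 1(113.6) = 113.6
  B: 0 + 1(113.6) = 113.6
Total out = 1106 mol; y_C = 113.6 / 1106 = 0.1027.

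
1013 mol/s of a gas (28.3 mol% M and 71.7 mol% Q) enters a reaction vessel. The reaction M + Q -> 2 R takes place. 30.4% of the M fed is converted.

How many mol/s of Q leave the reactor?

M reacted = 0.304 × 286.7 = 87.15 mol/s; ν_M = −1, so ξ = 87.15/1 = 87.15 mol/s.
Outlet amounts (n = n₀ + ν ξ):
  M: 286.7 − 1(87.15) = 199.5
  Q: 726.3 − 1(87.15) = 639.2
  R: 0 + 2(87.15) = 174.3

639 mol/s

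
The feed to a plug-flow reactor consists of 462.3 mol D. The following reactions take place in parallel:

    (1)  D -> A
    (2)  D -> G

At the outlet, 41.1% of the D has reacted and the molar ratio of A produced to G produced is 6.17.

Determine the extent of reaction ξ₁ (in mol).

ξ₁ = 164 mol

Conversion of D: D consumed = 0.411 × 462.3 = 190 mol = 1ξ₁ + 1ξ₂.
Selectivity: 1ξ₁ / (1ξ₂) = 6.17 → ξ₁ = 6.17 ξ₂.
Substitute: (1·6.17 + 1) ξ₂ = 190 → ξ₂ = 26.5 mol, ξ₁ = 163.5 mol.
Outlet amounts (n = n₀ + Σ ν·ξ):
  D: 462.3 − 1(163.5) − 1(26.5) = 272.3
  A: 0 + 1(163.5) = 163.5
  G: 0 + 1(26.5) = 26.5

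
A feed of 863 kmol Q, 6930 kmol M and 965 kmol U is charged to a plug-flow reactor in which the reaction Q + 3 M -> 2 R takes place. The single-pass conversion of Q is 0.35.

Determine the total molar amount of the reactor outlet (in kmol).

Q reacted = 0.35 × 863 = 302 kmol; ν_Q = −1, so ξ = 302/1 = 302 kmol.
Outlet amounts (n = n₀ + ν ξ):
  Q: 863 − 1(302) = 561
  M: 6930 − 3(302) = 6024
  R: 0 + 2(302) = 604.1
  U: 965 (inert)
Total out = 561 + 6024 + 604.1 + 965 = 8154 kmol.

8150 kmol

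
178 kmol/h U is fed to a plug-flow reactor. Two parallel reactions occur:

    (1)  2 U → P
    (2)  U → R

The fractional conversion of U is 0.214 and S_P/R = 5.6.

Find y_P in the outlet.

Conversion of U: U consumed = 0.214 × 178 = 38.09 kmol/h = 2ξ₁ + 1ξ₂.
Selectivity: 1ξ₁ / (1ξ₂) = 5.6 → ξ₁ = 5.6 ξ₂.
Substitute: (2·5.6 + 1) ξ₂ = 38.09 → ξ₂ = 3.122 kmol/h, ξ₁ = 17.48 kmol/h.
Outlet amounts (n = n₀ + Σ ν·ξ):
  U: 178 − 2(17.48) − 1(3.122) = 139.9
  P: 0 + 1(17.48) = 17.48
  R: 0 + 1(3.122) = 3.122
Total out = 160.5 kmol/h; y_P = 17.48 / 160.5 = 0.1089.

0.109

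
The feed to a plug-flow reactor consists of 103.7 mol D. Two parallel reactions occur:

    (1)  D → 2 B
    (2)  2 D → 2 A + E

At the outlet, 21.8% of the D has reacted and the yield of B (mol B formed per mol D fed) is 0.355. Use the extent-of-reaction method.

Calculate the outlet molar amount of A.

4.2 mol

Yield of B: 2ξ₁ / 103.7 = 0.355 → ξ₁ = 18.41 mol.
Conversion of D: 1ξ₁ + 2ξ₂ = 0.218 × 103.7 = 22.61 → ξ₂ = 2.1 mol.
Outlet amounts (n = n₀ + Σ ν·ξ):
  D: 103.7 − 1(18.41) − 2(2.1) = 81.09
  B: 0 + 2(18.41) = 36.81
  A: 0 + 2(2.1) = 4.2
  E: 0 + 1(2.1) = 2.1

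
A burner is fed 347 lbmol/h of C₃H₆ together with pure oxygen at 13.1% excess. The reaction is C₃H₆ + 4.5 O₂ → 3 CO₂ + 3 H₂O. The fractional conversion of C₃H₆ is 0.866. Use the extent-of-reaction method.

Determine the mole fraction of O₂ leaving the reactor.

Stoichiometric O₂ = 4.5 × 347 = 1562 lbmol/h; O₂ fed = 1562 × 1.131 = 1766 lbmol/h.
Fuel reacted = 0.866 × 347 → ξ = 300.5 lbmol/h.
Outlet (n = n₀ + ν ξ):
  C₃H₆: 347 − 1(300.5) = 46.5
  O₂: 1766 − 4.5(300.5) = 413.8
  CO₂: 0 + 3(300.5) = 901.5
  H₂O: 0 + 3(300.5) = 901.5
Total out = 2263 lbmol/h; y_O₂ = 413.8 / 2263 = 0.1828.

0.183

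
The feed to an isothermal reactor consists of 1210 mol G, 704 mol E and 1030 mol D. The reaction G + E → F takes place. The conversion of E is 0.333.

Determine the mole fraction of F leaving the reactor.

E reacted = 0.333 × 704 = 234.4 mol; ν_E = −1, so ξ = 234.4/1 = 234.4 mol.
Outlet amounts (n = n₀ + ν ξ):
  G: 1210 − 1(234.4) = 975.6
  E: 704 − 1(234.4) = 469.6
  F: 0 + 1(234.4) = 234.4
  D: 1030 (inert)
Total out = 2710 mol; y_F = 234.4 / 2710 = 0.08652.

0.0865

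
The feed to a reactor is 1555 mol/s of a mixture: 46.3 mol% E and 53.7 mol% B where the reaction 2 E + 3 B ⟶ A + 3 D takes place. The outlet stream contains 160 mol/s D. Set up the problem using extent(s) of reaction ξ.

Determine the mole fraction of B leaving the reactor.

0.45

For D: n = n₀ + 3ξ → 160 = 0 + 3ξ, giving ξ = 53.33 mol/s.
Outlet amounts (n = n₀ + ν ξ):
  E: 720 − 2(53.33) = 613.3
  B: 835 − 3(53.33) = 675
  A: 0 + 1(53.33) = 53.33
  D: 0 + 3(53.33) = 160
Total out = 1502 mol/s; y_B = 675 / 1502 = 0.4495.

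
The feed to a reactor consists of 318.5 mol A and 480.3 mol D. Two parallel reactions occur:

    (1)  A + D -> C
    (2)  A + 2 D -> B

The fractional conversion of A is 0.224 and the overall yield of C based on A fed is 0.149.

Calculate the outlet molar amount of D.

385 mol

Yield of C: 1ξ₁ / 318.5 = 0.149 → ξ₁ = 47.46 mol.
Conversion of A: 1ξ₁ + 1ξ₂ = 0.224 × 318.5 = 71.34 → ξ₂ = 23.89 mol.
Outlet amounts (n = n₀ + Σ ν·ξ):
  A: 318.5 − 1(47.46) − 1(23.89) = 247.2
  D: 480.3 − 1(47.46) − 2(23.89) = 385.1
  C: 0 + 1(47.46) = 47.46
  B: 0 + 1(23.89) = 23.89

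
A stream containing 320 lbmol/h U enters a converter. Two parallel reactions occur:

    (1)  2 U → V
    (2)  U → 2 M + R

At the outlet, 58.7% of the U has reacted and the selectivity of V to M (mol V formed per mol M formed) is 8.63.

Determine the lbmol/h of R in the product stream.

Conversion of U: U consumed = 0.587 × 320 = 187.8 lbmol/h = 2ξ₁ + 1ξ₂.
Selectivity: 1ξ₁ / (2ξ₂) = 8.63 → ξ₁ = 17.26 ξ₂.
Substitute: (2·17.26 + 1) ξ₂ = 187.8 → ξ₂ = 5.288 lbmol/h, ξ₁ = 91.28 lbmol/h.
Outlet amounts (n = n₀ + Σ ν·ξ):
  U: 320 − 2(91.28) − 1(5.288) = 132.2
  V: 0 + 1(91.28) = 91.28
  M: 0 + 2(5.288) = 10.58
  R: 0 + 1(5.288) = 5.288

5.29 lbmol/h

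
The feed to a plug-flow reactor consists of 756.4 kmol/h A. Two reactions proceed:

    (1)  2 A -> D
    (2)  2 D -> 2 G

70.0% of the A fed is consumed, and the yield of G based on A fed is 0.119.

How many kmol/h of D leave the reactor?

Conversion of A: A consumed = 2ξ₁ = 0.7 × 756.4 → ξ₁ = 264.7 kmol/h.
Yield of G: 2ξ₂ / 756.4 = 0.119 → ξ₂ = 45.01 kmol/h.
Outlet amounts (n = n₀ + Σ ν·ξ):
  A: 756.4 − 2(264.7) = 226.9
  D: 0 + 1(264.7) − 2(45.01) = 174.7
  G: 0 + 2(45.01) = 90.01

175 kmol/h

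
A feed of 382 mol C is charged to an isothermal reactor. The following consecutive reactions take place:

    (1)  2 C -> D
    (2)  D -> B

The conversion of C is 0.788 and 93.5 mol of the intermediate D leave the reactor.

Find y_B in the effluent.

Conversion of C: C consumed = 2ξ₁ = 0.788 × 382 → ξ₁ = 150.5 mol.
D balance: n_D = 0 + 1ξ₁ − 1ξ₂ = 93.5 → ξ₂ = (1·150.5 − 93.5)/1 = 57.01 mol.
Outlet amounts (n = n₀ + Σ ν·ξ):
  C: 382 − 2(150.5) = 80.98
  D: 0 + 1(150.5) − 1(57.01) = 93.5
  B: 0 + 1(57.01) = 57.01
Total out = 231.5 mol; y_B = 57.01 / 231.5 = 0.2463.

0.246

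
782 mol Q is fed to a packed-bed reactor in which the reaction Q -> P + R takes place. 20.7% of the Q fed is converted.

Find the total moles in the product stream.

944 mol

Q reacted = 0.207 × 782 = 161.9 mol; ν_Q = −1, so ξ = 161.9/1 = 161.9 mol.
Outlet amounts (n = n₀ + ν ξ):
  Q: 782 − 1(161.9) = 620.1
  P: 0 + 1(161.9) = 161.9
  R: 0 + 1(161.9) = 161.9
Total out = 620.1 + 161.9 + 161.9 = 943.9 mol.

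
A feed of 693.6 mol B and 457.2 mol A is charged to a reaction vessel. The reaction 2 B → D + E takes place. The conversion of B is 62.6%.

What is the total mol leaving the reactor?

1150 mol

B reacted = 0.626 × 693.6 = 434.2 mol; ν_B = −2, so ξ = 434.2/2 = 217.1 mol.
Outlet amounts (n = n₀ + ν ξ):
  B: 693.6 − 2(217.1) = 259.4
  D: 0 + 1(217.1) = 217.1
  E: 0 + 1(217.1) = 217.1
  A: 457.2 (inert)
Total out = 259.4 + 217.1 + 217.1 + 457.2 = 1151 mol.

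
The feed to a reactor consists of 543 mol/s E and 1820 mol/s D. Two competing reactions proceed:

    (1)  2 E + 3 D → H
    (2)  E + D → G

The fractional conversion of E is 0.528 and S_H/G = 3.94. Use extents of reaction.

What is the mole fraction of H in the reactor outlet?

0.0698

Conversion of E: E consumed = 0.528 × 543 = 286.7 mol/s = 2ξ₁ + 1ξ₂.
Selectivity: 1ξ₁ / (1ξ₂) = 3.94 → ξ₁ = 3.94 ξ₂.
Substitute: (2·3.94 + 1) ξ₂ = 286.7 → ξ₂ = 32.29 mol/s, ξ₁ = 127.2 mol/s.
Outlet amounts (n = n₀ + Σ ν·ξ):
  E: 543 − 2(127.2) − 1(32.29) = 256.3
  D: 1820 − 3(127.2) − 1(32.29) = 1406
  H: 0 + 1(127.2) = 127.2
  G: 0 + 1(32.29) = 32.29
Total out = 1822 mol/s; y_H = 127.2 / 1822 = 0.06982.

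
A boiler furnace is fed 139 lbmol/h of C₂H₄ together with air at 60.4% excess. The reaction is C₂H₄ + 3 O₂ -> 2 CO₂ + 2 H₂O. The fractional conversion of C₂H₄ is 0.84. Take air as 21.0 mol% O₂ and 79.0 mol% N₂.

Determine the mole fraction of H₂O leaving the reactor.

0.0703

Stoichiometric O₂ = 3 × 139 = 417 lbmol/h; O₂ fed = 417 × 1.604 = 668.9 lbmol/h.
N₂ fed = 668.9 × 79/21 = 2516 lbmol/h.
Fuel reacted = 0.84 × 139 → ξ = 116.8 lbmol/h.
Outlet (n = n₀ + ν ξ):
  C₂H₄: 139 − 1(116.8) = 22.24
  O₂: 668.9 − 3(116.8) = 318.6
  N₂: 2516 (inert)
  CO₂: 0 + 2(116.8) = 233.5
  H₂O: 0 + 2(116.8) = 233.5
Total out = 3324 lbmol/h; y_H₂O = 233.5 / 3324 = 0.07025.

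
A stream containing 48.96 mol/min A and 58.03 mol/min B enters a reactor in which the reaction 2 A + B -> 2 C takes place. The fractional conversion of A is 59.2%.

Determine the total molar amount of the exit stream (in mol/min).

A reacted = 0.592 × 48.96 = 28.98 mol/min; ν_A = −2, so ξ = 28.98/2 = 14.49 mol/min.
Outlet amounts (n = n₀ + ν ξ):
  A: 48.96 − 2(14.49) = 19.98
  B: 58.03 − 1(14.49) = 43.54
  C: 0 + 2(14.49) = 28.98
Total out = 19.98 + 43.54 + 28.98 = 92.5 mol/min.

92.5 mol/min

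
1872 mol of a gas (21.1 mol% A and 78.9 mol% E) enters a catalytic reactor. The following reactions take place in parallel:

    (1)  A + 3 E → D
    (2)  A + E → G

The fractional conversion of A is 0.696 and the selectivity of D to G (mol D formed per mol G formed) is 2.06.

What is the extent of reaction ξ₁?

Conversion of A: A consumed = 0.696 × 395 = 274.9 mol = 1ξ₁ + 1ξ₂.
Selectivity: 1ξ₁ / (1ξ₂) = 2.06 → ξ₁ = 2.06 ξ₂.
Substitute: (1·2.06 + 1) ξ₂ = 274.9 → ξ₂ = 89.84 mol, ξ₁ = 185.1 mol.
Outlet amounts (n = n₀ + Σ ν·ξ):
  A: 395 − 1(185.1) − 1(89.84) = 120.1
  E: 1477 − 3(185.1) − 1(89.84) = 831.9
  D: 0 + 1(185.1) = 185.1
  G: 0 + 1(89.84) = 89.84

ξ₁ = 185 mol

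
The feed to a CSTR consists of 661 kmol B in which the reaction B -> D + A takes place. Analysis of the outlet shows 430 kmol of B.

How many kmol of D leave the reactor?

For B: n = n₀ − 1ξ → 430 = 661 − 1ξ, giving ξ = 231 kmol.
Outlet amounts (n = n₀ + ν ξ):
  B: 661 − 1(231) = 430
  D: 0 + 1(231) = 231
  A: 0 + 1(231) = 231

231 kmol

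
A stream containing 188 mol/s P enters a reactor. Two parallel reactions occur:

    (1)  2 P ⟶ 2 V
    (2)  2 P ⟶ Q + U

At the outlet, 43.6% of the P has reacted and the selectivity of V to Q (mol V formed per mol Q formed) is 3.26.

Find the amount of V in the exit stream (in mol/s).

50.8 mol/s

Conversion of P: P consumed = 0.436 × 188 = 81.97 mol/s = 2ξ₁ + 2ξ₂.
Selectivity: 2ξ₁ / (1ξ₂) = 3.26 → ξ₁ = 1.63 ξ₂.
Substitute: (2·1.63 + 2) ξ₂ = 81.97 → ξ₂ = 15.58 mol/s, ξ₁ = 25.4 mol/s.
Outlet amounts (n = n₀ + Σ ν·ξ):
  P: 188 − 2(25.4) − 2(15.58) = 106
  V: 0 + 2(25.4) = 50.8
  Q: 0 + 1(15.58) = 15.58
  U: 0 + 1(15.58) = 15.58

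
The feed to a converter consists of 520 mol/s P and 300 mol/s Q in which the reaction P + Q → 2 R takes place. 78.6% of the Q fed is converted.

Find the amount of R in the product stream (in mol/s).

472 mol/s

Q reacted = 0.786 × 300 = 235.8 mol/s; ν_Q = −1, so ξ = 235.8/1 = 235.8 mol/s.
Outlet amounts (n = n₀ + ν ξ):
  P: 520 − 1(235.8) = 284.2
  Q: 300 − 1(235.8) = 64.2
  R: 0 + 2(235.8) = 471.6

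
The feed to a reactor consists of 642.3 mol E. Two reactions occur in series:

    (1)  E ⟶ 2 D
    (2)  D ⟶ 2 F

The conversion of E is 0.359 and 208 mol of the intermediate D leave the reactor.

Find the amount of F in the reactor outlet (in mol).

Conversion of E: E consumed = 1ξ₁ = 0.359 × 642.3 → ξ₁ = 230.6 mol.
D balance: n_D = 0 + 2ξ₁ − 1ξ₂ = 208 → ξ₂ = (2·230.6 − 208)/1 = 253.2 mol.
Outlet amounts (n = n₀ + Σ ν·ξ):
  E: 642.3 − 1(230.6) = 411.7
  D: 0 + 2(230.6) − 1(253.2) = 208
  F: 0 + 2(253.2) = 506.3

506 mol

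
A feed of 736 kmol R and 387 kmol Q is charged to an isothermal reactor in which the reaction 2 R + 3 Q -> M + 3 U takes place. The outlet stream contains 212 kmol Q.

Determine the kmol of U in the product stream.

175 kmol

For Q: n = n₀ − 3ξ → 212 = 387 − 3ξ, giving ξ = 58.33 kmol.
Outlet amounts (n = n₀ + ν ξ):
  R: 736 − 2(58.33) = 619.3
  Q: 387 − 3(58.33) = 212
  M: 0 + 1(58.33) = 58.33
  U: 0 + 3(58.33) = 175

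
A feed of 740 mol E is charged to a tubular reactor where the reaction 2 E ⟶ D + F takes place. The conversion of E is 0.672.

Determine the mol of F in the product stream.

E reacted = 0.672 × 740 = 497.3 mol; ν_E = −2, so ξ = 497.3/2 = 248.6 mol.
Outlet amounts (n = n₀ + ν ξ):
  E: 740 − 2(248.6) = 242.7
  D: 0 + 1(248.6) = 248.6
  F: 0 + 1(248.6) = 248.6

249 mol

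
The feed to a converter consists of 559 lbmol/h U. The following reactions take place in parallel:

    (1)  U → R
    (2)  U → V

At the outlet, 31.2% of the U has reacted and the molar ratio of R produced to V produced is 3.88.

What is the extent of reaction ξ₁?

ξ₁ = 139 lbmol/h

Conversion of U: U consumed = 0.312 × 559 = 174.4 lbmol/h = 1ξ₁ + 1ξ₂.
Selectivity: 1ξ₁ / (1ξ₂) = 3.88 → ξ₁ = 3.88 ξ₂.
Substitute: (1·3.88 + 1) ξ₂ = 174.4 → ξ₂ = 35.74 lbmol/h, ξ₁ = 138.7 lbmol/h.
Outlet amounts (n = n₀ + Σ ν·ξ):
  U: 559 − 1(138.7) − 1(35.74) = 384.6
  R: 0 + 1(138.7) = 138.7
  V: 0 + 1(35.74) = 35.74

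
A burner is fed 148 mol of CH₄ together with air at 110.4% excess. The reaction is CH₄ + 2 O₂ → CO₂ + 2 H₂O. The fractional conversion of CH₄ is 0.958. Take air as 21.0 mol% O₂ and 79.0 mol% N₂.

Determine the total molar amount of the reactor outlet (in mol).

3110 mol

Stoichiometric O₂ = 2 × 148 = 296 mol; O₂ fed = 296 × 2.104 = 622.8 mol.
N₂ fed = 622.8 × 79/21 = 2343 mol.
Fuel reacted = 0.958 × 148 → ξ = 141.8 mol.
Outlet (n = n₀ + ν ξ):
  CH₄: 148 − 1(141.8) = 6.216
  O₂: 622.8 − 2(141.8) = 339.2
  N₂: 2343 (inert)
  CO₂: 0 + 1(141.8) = 141.8
  H₂O: 0 + 2(141.8) = 283.6
Total out = 6.216 + 339.2 + 2343 + 141.8 + 283.6 = 3114 mol.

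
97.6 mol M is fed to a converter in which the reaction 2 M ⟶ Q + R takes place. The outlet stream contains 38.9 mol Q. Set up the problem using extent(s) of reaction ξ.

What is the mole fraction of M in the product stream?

0.203

For Q: n = n₀ + 1ξ → 38.9 = 0 + 1ξ, giving ξ = 38.9 mol.
Outlet amounts (n = n₀ + ν ξ):
  M: 97.6 − 2(38.9) = 19.8
  Q: 0 + 1(38.9) = 38.9
  R: 0 + 1(38.9) = 38.9
Total out = 97.6 mol; y_M = 19.8 / 97.6 = 0.2029.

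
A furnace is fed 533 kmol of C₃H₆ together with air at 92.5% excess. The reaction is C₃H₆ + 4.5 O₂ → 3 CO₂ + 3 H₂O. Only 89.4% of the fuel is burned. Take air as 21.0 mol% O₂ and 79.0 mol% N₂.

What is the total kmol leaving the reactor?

22800 kmol

Stoichiometric O₂ = 4.5 × 533 = 2398 kmol; O₂ fed = 2398 × 1.925 = 4617 kmol.
N₂ fed = 4617 × 79/21 = 17370 kmol.
Fuel reacted = 0.894 × 533 → ξ = 476.5 kmol.
Outlet (n = n₀ + ν ξ):
  C₃H₆: 533 − 1(476.5) = 56.5
  O₂: 4617 − 4.5(476.5) = 2473
  N₂: 17370 (inert)
  CO₂: 0 + 3(476.5) = 1430
  H₂O: 0 + 3(476.5) = 1430
Total out = 56.5 + 2473 + 17370 + 1430 + 1430 = 22760 kmol.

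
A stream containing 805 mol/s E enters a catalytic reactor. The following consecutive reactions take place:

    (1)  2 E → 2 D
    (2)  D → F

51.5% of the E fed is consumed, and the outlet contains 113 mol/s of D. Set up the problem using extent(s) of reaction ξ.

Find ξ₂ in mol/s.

Conversion of E: E consumed = 2ξ₁ = 0.515 × 805 → ξ₁ = 207.3 mol/s.
D balance: n_D = 0 + 2ξ₁ − 1ξ₂ = 113 → ξ₂ = (2·207.3 − 113)/1 = 301.6 mol/s.
Outlet amounts (n = n₀ + Σ ν·ξ):
  E: 805 − 2(207.3) = 390.4
  D: 0 + 2(207.3) − 1(301.6) = 113
  F: 0 + 1(301.6) = 301.6

ξ₂ = 302 mol/s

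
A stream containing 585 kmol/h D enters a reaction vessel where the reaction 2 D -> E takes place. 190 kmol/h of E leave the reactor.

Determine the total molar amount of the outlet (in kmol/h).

For E: n = n₀ + 1ξ → 190 = 0 + 1ξ, giving ξ = 190 kmol/h.
Outlet amounts (n = n₀ + ν ξ):
  D: 585 − 2(190) = 205
  E: 0 + 1(190) = 190
Total out = 205 + 190 = 395 kmol/h.

395 kmol/h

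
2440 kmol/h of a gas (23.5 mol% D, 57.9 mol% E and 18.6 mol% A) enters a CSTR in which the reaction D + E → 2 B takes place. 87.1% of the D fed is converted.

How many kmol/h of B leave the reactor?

999 kmol/h

D reacted = 0.871 × 573.4 = 499.4 kmol/h; ν_D = −1, so ξ = 499.4/1 = 499.4 kmol/h.
Outlet amounts (n = n₀ + ν ξ):
  D: 573.4 − 1(499.4) = 73.97
  E: 1413 − 1(499.4) = 913.3
  B: 0 + 2(499.4) = 998.9
  A: 453.8 (inert)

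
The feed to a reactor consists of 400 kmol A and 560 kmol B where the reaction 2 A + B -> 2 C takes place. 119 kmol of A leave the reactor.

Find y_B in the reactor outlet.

0.512

For A: n = n₀ − 2ξ → 119 = 400 − 2ξ, giving ξ = 140.5 kmol.
Outlet amounts (n = n₀ + ν ξ):
  A: 400 − 2(140.5) = 119
  B: 560 − 1(140.5) = 419.5
  C: 0 + 2(140.5) = 281
Total out = 819.5 kmol; y_B = 419.5 / 819.5 = 0.5119.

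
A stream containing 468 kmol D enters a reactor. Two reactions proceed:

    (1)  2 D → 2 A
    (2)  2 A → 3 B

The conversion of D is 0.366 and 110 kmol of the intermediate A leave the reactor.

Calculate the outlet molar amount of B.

Conversion of D: D consumed = 2ξ₁ = 0.366 × 468 → ξ₁ = 85.64 kmol.
A balance: n_A = 0 + 2ξ₁ − 2ξ₂ = 110 → ξ₂ = (2·85.64 − 110)/2 = 30.64 kmol.
Outlet amounts (n = n₀ + Σ ν·ξ):
  D: 468 − 2(85.64) = 296.7
  A: 0 + 2(85.64) − 2(30.64) = 110
  B: 0 + 3(30.64) = 91.93

91.9 kmol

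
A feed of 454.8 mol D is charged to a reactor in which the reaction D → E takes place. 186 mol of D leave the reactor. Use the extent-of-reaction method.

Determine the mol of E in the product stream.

269 mol

For D: n = n₀ − 1ξ → 186 = 454.8 − 1ξ, giving ξ = 268.8 mol.
Outlet amounts (n = n₀ + ν ξ):
  D: 454.8 − 1(268.8) = 186
  E: 0 + 1(268.8) = 268.8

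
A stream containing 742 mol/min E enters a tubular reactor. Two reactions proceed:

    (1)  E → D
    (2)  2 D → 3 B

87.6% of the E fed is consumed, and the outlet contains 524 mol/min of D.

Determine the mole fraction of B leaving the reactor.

0.235

Conversion of E: E consumed = 1ξ₁ = 0.876 × 742 → ξ₁ = 650 mol/min.
D balance: n_D = 0 + 1ξ₁ − 2ξ₂ = 524 → ξ₂ = (1·650 − 524)/2 = 63 mol/min.
Outlet amounts (n = n₀ + Σ ν·ξ):
  E: 742 − 1(650) = 92.01
  D: 0 + 1(650) − 2(63) = 524
  B: 0 + 3(63) = 189
Total out = 805 mol/min; y_B = 189 / 805 = 0.2348.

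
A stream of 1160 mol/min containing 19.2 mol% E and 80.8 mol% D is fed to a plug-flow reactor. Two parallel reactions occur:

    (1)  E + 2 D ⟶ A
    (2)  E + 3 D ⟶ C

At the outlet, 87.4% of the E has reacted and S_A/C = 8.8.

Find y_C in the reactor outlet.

Conversion of E: E consumed = 0.874 × 222.7 = 194.7 mol/min = 1ξ₁ + 1ξ₂.
Selectivity: 1ξ₁ / (1ξ₂) = 8.8 → ξ₁ = 8.8 ξ₂.
Substitute: (1·8.8 + 1) ξ₂ = 194.7 → ξ₂ = 19.86 mol/min, ξ₁ = 174.8 mol/min.
Outlet amounts (n = n₀ + Σ ν·ξ):
  E: 222.7 − 1(174.8) − 1(19.86) = 28.06
  D: 937.3 − 2(174.8) − 3(19.86) = 528.1
  A: 0 + 1(174.8) = 174.8
  C: 0 + 1(19.86) = 19.86
Total out = 750.8 mol/min; y_C = 19.86 / 750.8 = 0.02645.

0.0265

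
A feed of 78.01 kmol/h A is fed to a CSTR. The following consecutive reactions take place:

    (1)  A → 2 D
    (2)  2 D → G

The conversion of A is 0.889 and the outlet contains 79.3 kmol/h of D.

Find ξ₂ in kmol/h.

ξ₂ = 29.7 kmol/h

Conversion of A: A consumed = 1ξ₁ = 0.889 × 78.01 → ξ₁ = 69.35 kmol/h.
D balance: n_D = 0 + 2ξ₁ − 2ξ₂ = 79.3 → ξ₂ = (2·69.35 − 79.3)/2 = 29.7 kmol/h.
Outlet amounts (n = n₀ + Σ ν·ξ):
  A: 78.01 − 1(69.35) = 8.659
  D: 0 + 2(69.35) − 2(29.7) = 79.3
  G: 0 + 1(29.7) = 29.7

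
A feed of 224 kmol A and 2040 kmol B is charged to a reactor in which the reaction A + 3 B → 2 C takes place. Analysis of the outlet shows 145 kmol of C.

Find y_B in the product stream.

For C: n = n₀ + 2ξ → 145 = 0 + 2ξ, giving ξ = 72.5 kmol.
Outlet amounts (n = n₀ + ν ξ):
  A: 224 − 1(72.5) = 151.5
  B: 2040 − 3(72.5) = 1822
  C: 0 + 2(72.5) = 145
Total out = 2119 kmol; y_B = 1822 / 2119 = 0.8601.

0.86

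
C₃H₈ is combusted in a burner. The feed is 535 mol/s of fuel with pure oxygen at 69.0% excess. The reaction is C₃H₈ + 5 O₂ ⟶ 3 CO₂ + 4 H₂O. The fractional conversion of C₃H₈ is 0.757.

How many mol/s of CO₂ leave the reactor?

Stoichiometric O₂ = 5 × 535 = 2675 mol/s; O₂ fed = 2675 × 1.690 = 4521 mol/s.
Fuel reacted = 0.757 × 535 → ξ = 405 mol/s.
Outlet (n = n₀ + ν ξ):
  C₃H₈: 535 − 1(405) = 130
  O₂: 4521 − 5(405) = 2496
  CO₂: 0 + 3(405) = 1215
  H₂O: 0 + 4(405) = 1620

1210 mol/s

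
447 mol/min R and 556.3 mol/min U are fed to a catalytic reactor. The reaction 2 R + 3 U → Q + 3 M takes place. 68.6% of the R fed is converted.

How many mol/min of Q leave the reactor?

R reacted = 0.686 × 447 = 306.6 mol/min; ν_R = −2, so ξ = 306.6/2 = 153.3 mol/min.
Outlet amounts (n = n₀ + ν ξ):
  R: 447 − 2(153.3) = 140.4
  U: 556.3 − 3(153.3) = 96.34
  Q: 0 + 1(153.3) = 153.3
  M: 0 + 3(153.3) = 460

153 mol/min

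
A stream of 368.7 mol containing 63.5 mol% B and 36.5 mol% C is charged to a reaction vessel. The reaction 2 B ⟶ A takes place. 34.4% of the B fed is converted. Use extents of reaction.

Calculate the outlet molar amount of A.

B reacted = 0.344 × 234.1 = 80.54 mol; ν_B = −2, so ξ = 80.54/2 = 40.27 mol.
Outlet amounts (n = n₀ + ν ξ):
  B: 234.1 − 2(40.27) = 153.6
  A: 0 + 1(40.27) = 40.27
  C: 134.6 (inert)

40.3 mol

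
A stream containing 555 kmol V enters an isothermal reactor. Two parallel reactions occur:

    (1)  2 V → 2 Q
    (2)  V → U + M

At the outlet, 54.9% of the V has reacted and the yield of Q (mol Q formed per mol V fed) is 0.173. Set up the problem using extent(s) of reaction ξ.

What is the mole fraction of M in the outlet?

0.273

Yield of Q: 2ξ₁ / 555 = 0.173 → ξ₁ = 48.01 kmol.
Conversion of V: 2ξ₁ + 1ξ₂ = 0.549 × 555 = 304.7 → ξ₂ = 208.7 kmol.
Outlet amounts (n = n₀ + Σ ν·ξ):
  V: 555 − 2(48.01) − 1(208.7) = 250.3
  Q: 0 + 2(48.01) = 96.01
  U: 0 + 1(208.7) = 208.7
  M: 0 + 1(208.7) = 208.7
Total out = 763.7 kmol; y_M = 208.7 / 763.7 = 0.2733.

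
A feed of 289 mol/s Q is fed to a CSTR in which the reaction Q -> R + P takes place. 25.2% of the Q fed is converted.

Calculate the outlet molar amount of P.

Q reacted = 0.252 × 289 = 72.83 mol/s; ν_Q = −1, so ξ = 72.83/1 = 72.83 mol/s.
Outlet amounts (n = n₀ + ν ξ):
  Q: 289 − 1(72.83) = 216.2
  R: 0 + 1(72.83) = 72.83
  P: 0 + 1(72.83) = 72.83

72.8 mol/s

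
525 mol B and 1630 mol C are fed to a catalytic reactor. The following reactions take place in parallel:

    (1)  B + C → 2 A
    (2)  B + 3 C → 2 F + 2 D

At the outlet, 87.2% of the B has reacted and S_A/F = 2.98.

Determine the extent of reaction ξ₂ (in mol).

ξ₂ = 115 mol

Conversion of B: B consumed = 0.872 × 525 = 457.8 mol = 1ξ₁ + 1ξ₂.
Selectivity: 2ξ₁ / (2ξ₂) = 2.98 → ξ₁ = 2.98 ξ₂.
Substitute: (1·2.98 + 1) ξ₂ = 457.8 → ξ₂ = 115 mol, ξ₁ = 342.8 mol.
Outlet amounts (n = n₀ + Σ ν·ξ):
  B: 525 − 1(342.8) − 1(115) = 67.2
  C: 1630 − 1(342.8) − 3(115) = 942.1
  A: 0 + 2(342.8) = 685.5
  F: 0 + 2(115) = 230.1
  D: 0 + 2(115) = 230.1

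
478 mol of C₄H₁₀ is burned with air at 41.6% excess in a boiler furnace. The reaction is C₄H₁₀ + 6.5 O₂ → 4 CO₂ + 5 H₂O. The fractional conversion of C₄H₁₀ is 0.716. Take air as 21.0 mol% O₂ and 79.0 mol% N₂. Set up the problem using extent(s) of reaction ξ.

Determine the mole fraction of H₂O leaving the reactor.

0.078

Stoichiometric O₂ = 6.5 × 478 = 3107 mol; O₂ fed = 3107 × 1.416 = 4400 mol.
N₂ fed = 4400 × 79/21 = 16550 mol.
Fuel reacted = 0.716 × 478 → ξ = 342.2 mol.
Outlet (n = n₀ + ν ξ):
  C₄H₁₀: 478 − 1(342.2) = 135.8
  O₂: 4400 − 6.5(342.2) = 2175
  N₂: 16550 (inert)
  CO₂: 0 + 4(342.2) = 1369
  H₂O: 0 + 5(342.2) = 1711
Total out = 21940 mol; y_H₂O = 1711 / 21940 = 0.07799.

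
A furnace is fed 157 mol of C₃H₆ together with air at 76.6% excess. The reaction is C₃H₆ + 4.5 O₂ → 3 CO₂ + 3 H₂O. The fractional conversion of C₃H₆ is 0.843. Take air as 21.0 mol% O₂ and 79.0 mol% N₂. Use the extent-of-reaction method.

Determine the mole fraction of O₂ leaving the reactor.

Stoichiometric O₂ = 4.5 × 157 = 706.5 mol; O₂ fed = 706.5 × 1.766 = 1248 mol.
N₂ fed = 1248 × 79/21 = 4694 mol.
Fuel reacted = 0.843 × 157 → ξ = 132.4 mol.
Outlet (n = n₀ + ν ξ):
  C₃H₆: 157 − 1(132.4) = 24.65
  O₂: 1248 − 4.5(132.4) = 652.1
  N₂: 4694 (inert)
  CO₂: 0 + 3(132.4) = 397.1
  H₂O: 0 + 3(132.4) = 397.1
Total out = 6165 mol; y_O₂ = 652.1 / 6165 = 0.1058.

0.106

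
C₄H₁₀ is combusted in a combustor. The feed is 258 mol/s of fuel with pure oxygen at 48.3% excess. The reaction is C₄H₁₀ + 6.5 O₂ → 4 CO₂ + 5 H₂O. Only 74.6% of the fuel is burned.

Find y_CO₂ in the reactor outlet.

0.254

Stoichiometric O₂ = 6.5 × 258 = 1677 mol/s; O₂ fed = 1677 × 1.483 = 2487 mol/s.
Fuel reacted = 0.746 × 258 → ξ = 192.5 mol/s.
Outlet (n = n₀ + ν ξ):
  C₄H₁₀: 258 − 1(192.5) = 65.53
  O₂: 2487 − 6.5(192.5) = 1236
  CO₂: 0 + 4(192.5) = 769.9
  H₂O: 0 + 5(192.5) = 962.3
Total out = 3034 mol/s; y_CO₂ = 769.9 / 3034 = 0.2538.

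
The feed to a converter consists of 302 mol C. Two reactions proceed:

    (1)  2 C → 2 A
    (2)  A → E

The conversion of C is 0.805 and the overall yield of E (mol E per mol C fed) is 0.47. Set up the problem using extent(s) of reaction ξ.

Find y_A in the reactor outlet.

0.335

Conversion of C: C consumed = 2ξ₁ = 0.805 × 302 → ξ₁ = 121.6 mol.
Yield of E: 1ξ₂ / 302 = 0.47 → ξ₂ = 141.9 mol.
Outlet amounts (n = n₀ + Σ ν·ξ):
  C: 302 − 2(121.6) = 58.89
  A: 0 + 2(121.6) − 1(141.9) = 101.2
  E: 0 + 1(141.9) = 141.9
Total out = 302 mol; y_A = 101.2 / 302 = 0.335.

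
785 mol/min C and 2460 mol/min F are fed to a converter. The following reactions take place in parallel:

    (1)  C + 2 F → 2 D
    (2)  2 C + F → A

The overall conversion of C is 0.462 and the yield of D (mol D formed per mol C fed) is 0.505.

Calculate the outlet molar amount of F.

Yield of D: 2ξ₁ / 785 = 0.505 → ξ₁ = 198.2 mol/min.
Conversion of C: 1ξ₁ + 2ξ₂ = 0.462 × 785 = 362.7 → ξ₂ = 82.23 mol/min.
Outlet amounts (n = n₀ + Σ ν·ξ):
  C: 785 − 1(198.2) − 2(82.23) = 422.3
  F: 2460 − 2(198.2) − 1(82.23) = 1981
  D: 0 + 2(198.2) = 396.4
  A: 0 + 1(82.23) = 82.23

1980 mol/min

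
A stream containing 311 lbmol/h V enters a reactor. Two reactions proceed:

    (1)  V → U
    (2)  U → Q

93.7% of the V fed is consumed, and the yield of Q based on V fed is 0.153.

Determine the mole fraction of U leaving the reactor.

Conversion of V: V consumed = 1ξ₁ = 0.937 × 311 → ξ₁ = 291.4 lbmol/h.
Yield of Q: 1ξ₂ / 311 = 0.153 → ξ₂ = 47.58 lbmol/h.
Outlet amounts (n = n₀ + Σ ν·ξ):
  V: 311 − 1(291.4) = 19.59
  U: 0 + 1(291.4) − 1(47.58) = 243.8
  Q: 0 + 1(47.58) = 47.58
Total out = 311 lbmol/h; y_U = 243.8 / 311 = 0.784.

0.784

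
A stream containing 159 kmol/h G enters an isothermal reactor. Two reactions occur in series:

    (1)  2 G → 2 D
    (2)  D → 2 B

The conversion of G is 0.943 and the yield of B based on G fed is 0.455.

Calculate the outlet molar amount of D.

114 kmol/h

Conversion of G: G consumed = 2ξ₁ = 0.943 × 159 → ξ₁ = 74.97 kmol/h.
Yield of B: 2ξ₂ / 159 = 0.455 → ξ₂ = 36.17 kmol/h.
Outlet amounts (n = n₀ + Σ ν·ξ):
  G: 159 − 2(74.97) = 9.063
  D: 0 + 2(74.97) − 1(36.17) = 113.8
  B: 0 + 2(36.17) = 72.34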